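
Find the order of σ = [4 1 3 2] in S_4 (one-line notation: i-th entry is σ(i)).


Cycle decomposition: (1 4 2)
Cycle lengths: 3
Order = lcm(3) = 3

ord(σ) = 3


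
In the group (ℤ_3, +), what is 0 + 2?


Operation: addition mod 3
0 + 2 = (a + b) mod 3 with a = 0, b = 2

0 + 2 = 2


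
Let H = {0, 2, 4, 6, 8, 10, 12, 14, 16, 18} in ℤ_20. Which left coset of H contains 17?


17 + H = {17 + h (mod 20) : h ∈ H}
17+0=17, 17+2=19, 17+4=1, 17+6=3, 17+8=5, 17+10=7, 17+12=9, 17+14=11, 17+16=13, 17+18=15
17 + H = {1, 3, 5, 7, 9, 11, 13, 15, 17, 19} = 1 + H

17 + H = {1, 3, 5, 7, 9, 11, 13, 15, 17, 19}


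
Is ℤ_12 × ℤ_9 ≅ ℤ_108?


Comparing ℤ_12 × ℤ_9 and ℤ_108:
gcd(12,9) = 3 ≠ 1. Max element order in ℤ_12×ℤ_9 is lcm(12,9) = 36 < 108, so it has no element of order 108

No, ℤ_12 × ℤ_9 ≇ ℤ_108


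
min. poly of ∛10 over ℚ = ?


∛10 satisfies x³ - 10 = 0, irreducible over ℚ (no rational root; 10 is not a perfect cube)

Minimal polynomial: x³ - 10


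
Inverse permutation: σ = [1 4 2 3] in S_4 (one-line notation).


To find σ⁻¹, swap domain and range:
σ(1) = 1 → σ⁻¹(1) = 1
σ(2) = 4 → σ⁻¹(4) = 2
σ(3) = 2 → σ⁻¹(2) = 3
σ(4) = 3 → σ⁻¹(3) = 4

σ⁻¹ = [1 3 4 2]


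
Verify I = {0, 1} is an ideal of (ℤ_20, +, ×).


Check ideal conditions for I = {0, 1} in ℤ_20:
(1) I is an additive subgroup? No
(2) For r ∈ ℤ_20 and a ∈ I: r·a ∈ I? No  [counterexample: r=2, a=1, r·a mod 20 = 2 ∉ I]

No, I is not an ideal of ℤ_20


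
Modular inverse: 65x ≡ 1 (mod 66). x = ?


Use the extended Euclidean algorithm to write 1 = 65·s + 66·t; then s mod 66 is the inverse.
Euclidean algorithm:
  65 = 0·66 + 65
  66 = 1·65 + 1
  65 = 65·1 + 0
gcd(65,66) = 1
Back-substitution gives: 65·(-1) + 66·(1) = 1
So 65⁻¹ ≡ -1 ≡ 65 (mod 66)
Check: 65 × 65 = 4225 ≡ 1 (mod 66) ✓

65⁻¹ ≡ 65 (mod 66)


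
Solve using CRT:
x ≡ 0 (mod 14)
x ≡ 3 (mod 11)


m₁ = 14, m₂ = 11, gcd = 1, so CRT applies. M = m₁·m₂ = 154
Let M₁ = M/m₁ = 11, M₂ = M/m₂ = 14
Find y₁ ≡ M₁⁻¹ (mod m₁): 11⁻¹ ≡ 9 (mod 14)
Find y₂ ≡ M₂⁻¹ (mod m₂): 14⁻¹ ≡ 4 (mod 11)
x = a₁·M₁·y₁ + a₂·M₂·y₂ = 0·11·9 + 3·14·4 = 168
Reduce mod 154: x ≡ 14
Check: 14 mod 14 = 0 ✓, 14 mod 11 = 3 ✓

x ≡ 14 (mod 154)


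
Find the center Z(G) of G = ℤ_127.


Z(G) = {g ∈ G | gx = xg for all x ∈ G}
ℤ_127 is abelian, so Z(G) = G

Z(ℤ_127) = ℤ_127


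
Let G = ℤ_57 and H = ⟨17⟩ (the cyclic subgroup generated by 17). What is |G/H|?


|⟨17⟩| = n / gcd(17, 57) = 57 / 1 = 57
H is normal (ℤ_57 is abelian).
|G/H| = |G| / |H| = 57 / 57 = 1

|G/H| = 1


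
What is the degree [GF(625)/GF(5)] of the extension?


GF(625) = GF(5^4), so the extension degree is 4

[GF(625)/GF(5)] = 4


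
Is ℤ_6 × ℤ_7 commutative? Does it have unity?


Direct product ring; commutative with unity (1,1); but (1,0)·(0,1) = (0,0) gives zero divisors, so not an integral domain
Commutative: Yes
Integral domain: No
Has unity: Yes

ℤ_6 × ℤ_7: Commutative=Yes, Unity=Yes


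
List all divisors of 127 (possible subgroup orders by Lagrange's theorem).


Lagrange's theorem: |H| divides |G|
|G| = 127
Divisors of 127: 1, 127

Possible subgroup orders: {1, 127}


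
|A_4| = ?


|A_n| = n!/2 (even permutations)
|A_4| = 4!/2 = 24/2 = 12

|A_4| = 12


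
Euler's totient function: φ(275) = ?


Factor n: 275 = 5^2 × 11
φ(n) = n · ∏(1 - 1/p) over distinct primes p | n
φ(275) = 275 · (1 - 1/5) · (1 - 1/11) = 200

φ(275) = 200


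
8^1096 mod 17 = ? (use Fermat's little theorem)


Fermat's little theorem: if p is prime and gcd(a,p)=1, then a^(p-1) ≡ 1 (mod p)
p = 17 is prime, gcd(8,17) = 1
Reduce exponent: 1096 mod 16 = 8
So 8^1096 ≡ 8^8 (mod 17)
8^8 mod 17 = 1

8^1096 ≡ 1 (mod 17)


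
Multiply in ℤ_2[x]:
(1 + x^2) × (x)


Expand and collect like terms; reduce coefficients mod 2:
x^0: 1·0 = 0 ≡ 0 (mod 2)
x^1: 1·1 + 0·0 = 1 ≡ 1 (mod 2)
x^2: 0·1 + 1·0 = 0 ≡ 0 (mod 2)
x^3: 1·1 = 1 ≡ 1 (mod 2)
Result: x + x^3

f · g = x + x^3


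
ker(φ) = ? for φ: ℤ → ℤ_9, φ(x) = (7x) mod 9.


Kernel = preimage of identity
ker(φ) = {x ∈ ℤ : 7x ≡ 0 (mod 9)}. gcd(7,9) = 1, so 7x ≡ 0 (mod 9) ⟺ x ≡ 0 (mod 9/1 = 9). Hence ker(φ) = 9ℤ

ker(φ) = 9ℤ


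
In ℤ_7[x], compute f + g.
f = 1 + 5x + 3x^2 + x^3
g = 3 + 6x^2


Add coefficients mod 7:
x^0: 1 + 3 = 4 (mod 7)
x^1: 5 + 0 = 5 (mod 7)
x^2: 3 + 6 = 2 (mod 7)
x^3: 1 + 0 = 1 (mod 7)
Result: 4 + 5x + 2x^2 + x^3

f + g = 4 + 5x + 2x^2 + x^3


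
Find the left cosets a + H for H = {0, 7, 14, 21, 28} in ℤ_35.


H = {0, 7, 14, 21, 28}, |H| = 5
Number of cosets = |G|/|H| = 35/5 = 7
0 + H = {0, 7, 14, 21, 28}
1 + H = {1, 8, 15, 22, 29}
2 + H = {2, 9, 16, 23, 30}
3 + H = {3, 10, 17, 24, 31}
4 + H = {4, 11, 18, 25, 32}
5 + H = {5, 12, 19, 26, 33}
6 + H = {6, 13, 20, 27, 34}

Cosets: 0+H={0,7,14,21,28}; 1+H={1,8,15,22,29}; 2+H={2,9,16,23,30}; 3+H={3,10,17,24,31}; 4+H={4,11,18,25,32}; 5+H={5,12,19,26,33}; 6+H={6,13,20,27,34}


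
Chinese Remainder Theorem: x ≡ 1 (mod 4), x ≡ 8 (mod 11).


m₁ = 4, m₂ = 11, gcd = 1, so CRT applies. M = m₁·m₂ = 44
Let M₁ = M/m₁ = 11, M₂ = M/m₂ = 4
Find y₁ ≡ M₁⁻¹ (mod m₁): 11⁻¹ ≡ 3 (mod 4)
Find y₂ ≡ M₂⁻¹ (mod m₂): 4⁻¹ ≡ 3 (mod 11)
x = a₁·M₁·y₁ + a₂·M₂·y₂ = 1·11·3 + 8·4·3 = 129
Reduce mod 44: x ≡ 41
Check: 41 mod 4 = 1 ✓, 41 mod 11 = 8 ✓

x ≡ 41 (mod 44)


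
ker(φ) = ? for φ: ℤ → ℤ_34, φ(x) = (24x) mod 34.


Kernel = preimage of identity
ker(φ) = {x ∈ ℤ : 24x ≡ 0 (mod 34)}. gcd(24,34) = 2, so 24x ≡ 0 (mod 34) ⟺ x ≡ 0 (mod 34/2 = 17). Hence ker(φ) = 17ℤ

ker(φ) = 17ℤ


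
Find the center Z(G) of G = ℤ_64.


Z(G) = {g ∈ G | gx = xg for all x ∈ G}
ℤ_64 is abelian, so Z(G) = G

Z(ℤ_64) = ℤ_64


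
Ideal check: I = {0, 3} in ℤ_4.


Check ideal conditions for I = {0, 3} in ℤ_4:
(1) I is an additive subgroup? No
(2) For r ∈ ℤ_4 and a ∈ I: r·a ∈ I? No  [counterexample: r=2, a=3, r·a mod 4 = 2 ∉ I]

No, I is not an ideal of ℤ_4


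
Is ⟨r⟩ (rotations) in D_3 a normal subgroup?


H = ⟨r⟩ (rotations) in D_3
The rotation subgroup ⟨r⟩ has index 2 in D_3, so it is normal

Yes, normal subgroup


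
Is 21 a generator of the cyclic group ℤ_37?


g generates ℤ_n iff gcd(g, n) = 1
gcd(21, 37) = 1
Since gcd = 1, 21 is a generator.

Yes, 21 generates ℤ_37


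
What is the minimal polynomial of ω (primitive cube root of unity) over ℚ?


ω satisfies x² + x + 1 = 0 (the cyclotomic polynomial Φ₃)

Minimal polynomial: x² + x + 1


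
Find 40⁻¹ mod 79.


Use the extended Euclidean algorithm to write 1 = 40·s + 79·t; then s mod 79 is the inverse.
Euclidean algorithm:
  40 = 0·79 + 40
  79 = 1·40 + 39
  40 = 1·39 + 1
  39 = 39·1 + 0
gcd(40,79) = 1
Back-substitution gives: 40·(2) + 79·(-1) = 1
So 40⁻¹ ≡ 2 ≡ 2 (mod 79)
Check: 40 × 2 = 80 ≡ 1 (mod 79) ✓

40⁻¹ ≡ 2 (mod 79)


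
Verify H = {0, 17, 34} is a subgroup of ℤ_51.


Subgroup test for H = {0, 17, 34} in (ℤ_51, +):
(1) 0 ∈ H? Yes
(2) Closure: for all a,b ∈ H, (a+b) mod 51 ∈ H? Yes
(3) Inverses: for all a ∈ H, -a mod 51 ∈ H? Yes

Yes, H is a subgroup of ℤ_51


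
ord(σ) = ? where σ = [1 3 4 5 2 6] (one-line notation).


Cycle decomposition: (2 3 4 5)
Cycle lengths: 4
Order = lcm(4) = 4

ord(σ) = 4


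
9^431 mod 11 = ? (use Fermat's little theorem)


Fermat's little theorem: if p is prime and gcd(a,p)=1, then a^(p-1) ≡ 1 (mod p)
p = 11 is prime, gcd(9,11) = 1
Reduce exponent: 431 mod 10 = 1
So 9^431 ≡ 9^1 (mod 11)
9^1 mod 11 = 9

9^431 ≡ 9 (mod 11)


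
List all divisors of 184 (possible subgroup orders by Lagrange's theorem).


Lagrange's theorem: |H| divides |G|
|G| = 184
Divisors of 184: 1, 2, 4, 8, 23, 46, 92, 184

Possible subgroup orders: {1, 2, 4, 8, 23, 46, 92, 184}


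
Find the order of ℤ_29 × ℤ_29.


|A × B| = |A| · |B|
|ℤ_29 × ℤ_29| = 29 × 29 = 841

|ℤ_29 × ℤ_29| = 841


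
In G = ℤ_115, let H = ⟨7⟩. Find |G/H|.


|⟨7⟩| = n / gcd(7, 115) = 115 / 1 = 115
H is normal (ℤ_115 is abelian).
|G/H| = |G| / |H| = 115 / 115 = 1

|G/H| = 1


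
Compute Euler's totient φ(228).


Factor n: 228 = 2^2 × 3 × 19
φ(n) = n · ∏(1 - 1/p) over distinct primes p | n
φ(228) = 228 · (1 - 1/2) · (1 - 1/3) · (1 - 1/19) = 72

φ(228) = 72


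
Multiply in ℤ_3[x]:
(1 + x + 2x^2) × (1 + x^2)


Expand and collect like terms; reduce coefficients mod 3:
x^0: 1·1 = 1 ≡ 1 (mod 3)
x^1: 1·0 + 1·1 = 1 ≡ 1 (mod 3)
x^2: 1·1 + 1·0 + 2·1 = 3 ≡ 0 (mod 3)
x^3: 1·1 + 2·0 = 1 ≡ 1 (mod 3)
x^4: 2·1 = 2 ≡ 2 (mod 3)
Result: 1 + x + x^3 + 2x^4

f · g = 1 + x + x^3 + 2x^4


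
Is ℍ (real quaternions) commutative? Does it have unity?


quaternion multiplication is non-commutative (ij = k ≠ ji = -k); has unity 1; a division ring but not an integral domain since integral domains are commutative by convention
Commutative: No
Integral domain: No
Has unity: Yes

ℍ (real quaternions): Commutative=No, Unity=Yes


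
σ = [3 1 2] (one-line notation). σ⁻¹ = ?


To find σ⁻¹, swap domain and range:
σ(1) = 3 → σ⁻¹(3) = 1
σ(2) = 1 → σ⁻¹(1) = 2
σ(3) = 2 → σ⁻¹(2) = 3

σ⁻¹ = [2 3 1]


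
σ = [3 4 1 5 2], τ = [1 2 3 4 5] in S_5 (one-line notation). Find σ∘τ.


σ∘τ: apply τ first, then σ
1 →τ 1 →σ 3
2 →τ 2 →σ 4
3 →τ 3 →σ 1
4 →τ 4 →σ 5
5 →τ 5 →σ 2

σ∘τ = [3 4 1 5 2]


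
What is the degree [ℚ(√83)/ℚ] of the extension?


√83 has minimal polynomial x² - 83 (irreducible over ℚ since 83 is squarefree)

[ℚ(√83)/ℚ] = 2


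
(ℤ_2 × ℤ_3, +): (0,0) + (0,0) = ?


Operation: componentwise addition mod (2, 3)
(0,0) + (0,0) = ((a₁+b₁) mod 2, (a₂+b₂) mod 3) with a = (0,0), b = (0,0)

(0,0) + (0,0) = (0,0)


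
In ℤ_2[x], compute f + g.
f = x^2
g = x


Add coefficients mod 2:
x^0: 0 + 0 = 0 (mod 2)
x^1: 0 + 1 = 1 (mod 2)
x^2: 1 + 0 = 1 (mod 2)
Result: x + x^2

f + g = x + x^2


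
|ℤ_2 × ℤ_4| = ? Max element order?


|ℤ_2 × ℤ_4| = 2 × 4 = 8
Max element order = lcm(2,4) = 4
Cyclic? No (gcd=2)

|ℤ_2×ℤ_4| = 8, max element order = 4


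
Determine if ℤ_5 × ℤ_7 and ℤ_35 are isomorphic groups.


Comparing ℤ_5 × ℤ_7 and ℤ_35:
gcd(5,7) = 1, so ℤ_5 × ℤ_7 ≅ ℤ_35 (CRT)

Yes, ℤ_5 × ℤ_7 ≅ ℤ_35


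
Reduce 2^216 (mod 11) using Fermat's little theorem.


Fermat's little theorem: if p is prime and gcd(a,p)=1, then a^(p-1) ≡ 1 (mod p)
p = 11 is prime, gcd(2,11) = 1
Reduce exponent: 216 mod 10 = 6
So 2^216 ≡ 2^6 (mod 11)
2^6 mod 11 = 9

2^216 ≡ 9 (mod 11)


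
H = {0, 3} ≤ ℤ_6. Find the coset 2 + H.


2 + H = {2 + h (mod 6) : h ∈ H}
2+0=2, 2+3=5

2 + H = {2, 5}


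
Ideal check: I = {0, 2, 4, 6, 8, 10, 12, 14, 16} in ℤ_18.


Check ideal conditions for I = {0, 2, 4, 6, 8, 10, 12, 14, 16} in ℤ_18:
(1) I is an additive subgroup? Yes
(2) For r ∈ ℤ_18 and a ∈ I: r·a ∈ I? Yes

Yes, I is an ideal of ℤ_18


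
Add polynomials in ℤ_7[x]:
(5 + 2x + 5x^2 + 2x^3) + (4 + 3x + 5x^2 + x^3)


Add coefficients mod 7:
x^0: 5 + 4 = 2 (mod 7)
x^1: 2 + 3 = 5 (mod 7)
x^2: 5 + 5 = 3 (mod 7)
x^3: 2 + 1 = 3 (mod 7)
Result: 2 + 5x + 3x^2 + 3x^3

f + g = 2 + 5x + 3x^2 + 3x^3


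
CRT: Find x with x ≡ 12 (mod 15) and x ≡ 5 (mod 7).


m₁ = 15, m₂ = 7, gcd = 1, so CRT applies. M = m₁·m₂ = 105
Let M₁ = M/m₁ = 7, M₂ = M/m₂ = 15
Find y₁ ≡ M₁⁻¹ (mod m₁): 7⁻¹ ≡ 13 (mod 15)
Find y₂ ≡ M₂⁻¹ (mod m₂): 15⁻¹ ≡ 1 (mod 7)
x = a₁·M₁·y₁ + a₂·M₂·y₂ = 12·7·13 + 5·15·1 = 1167
Reduce mod 105: x ≡ 12
Check: 12 mod 15 = 12 ✓, 12 mod 7 = 5 ✓

x ≡ 12 (mod 105)


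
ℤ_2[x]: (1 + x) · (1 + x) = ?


Expand and collect like terms; reduce coefficients mod 2:
x^0: 1·1 = 1 ≡ 1 (mod 2)
x^1: 1·1 + 1·1 = 2 ≡ 0 (mod 2)
x^2: 1·1 = 1 ≡ 1 (mod 2)
Result: 1 + x^2

f · g = 1 + x^2


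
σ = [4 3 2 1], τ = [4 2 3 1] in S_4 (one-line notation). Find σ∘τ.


σ∘τ: apply τ first, then σ
1 →τ 4 →σ 1
2 →τ 2 →σ 3
3 →τ 3 →σ 2
4 →τ 1 →σ 4

σ∘τ = [1 3 2 4]


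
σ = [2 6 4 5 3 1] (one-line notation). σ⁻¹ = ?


To find σ⁻¹, swap domain and range:
σ(1) = 2 → σ⁻¹(2) = 1
σ(2) = 6 → σ⁻¹(6) = 2
σ(3) = 4 → σ⁻¹(4) = 3
σ(4) = 5 → σ⁻¹(5) = 4
σ(5) = 3 → σ⁻¹(3) = 5
σ(6) = 1 → σ⁻¹(1) = 6

σ⁻¹ = [6 1 5 3 4 2]


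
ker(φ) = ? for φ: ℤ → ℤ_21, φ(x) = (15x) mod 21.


Kernel = preimage of identity
ker(φ) = {x ∈ ℤ : 15x ≡ 0 (mod 21)}. gcd(15,21) = 3, so 15x ≡ 0 (mod 21) ⟺ x ≡ 0 (mod 21/3 = 7). Hence ker(φ) = 7ℤ

ker(φ) = 7ℤ


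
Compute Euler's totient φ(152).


Factor n: 152 = 2^3 × 19
φ(n) = n · ∏(1 - 1/p) over distinct primes p | n
φ(152) = 152 · (1 - 1/2) · (1 - 1/19) = 72

φ(152) = 72


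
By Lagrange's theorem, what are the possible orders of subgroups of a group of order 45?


Lagrange's theorem: |H| divides |G|
|G| = 45
Divisors of 45: 1, 3, 5, 9, 15, 45

Possible subgroup orders: {1, 3, 5, 9, 15, 45}


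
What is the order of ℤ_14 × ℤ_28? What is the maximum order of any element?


|ℤ_14 × ℤ_28| = 14 × 28 = 392
Max element order = lcm(14,28) = 28
Cyclic? No (gcd=14)

|ℤ_14×ℤ_28| = 392, max element order = 28


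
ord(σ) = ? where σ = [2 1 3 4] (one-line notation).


Cycle decomposition: (1 2)
Cycle lengths: 2
Order = lcm(2) = 2

ord(σ) = 2


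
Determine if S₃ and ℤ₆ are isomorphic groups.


Comparing S₃ and ℤ₆:
S₃ is non-abelian, ℤ₆ is abelian

No, S₃ ≇ ℤ₆


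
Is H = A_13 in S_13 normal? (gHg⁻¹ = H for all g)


H = A_13 in S_13
A_13 has index 2 in S_13, and every subgroup of index 2 is normal

Yes, normal subgroup


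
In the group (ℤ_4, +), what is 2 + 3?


Operation: addition mod 4
2 + 3 = (a + b) mod 4 with a = 2, b = 3

2 + 3 = 1


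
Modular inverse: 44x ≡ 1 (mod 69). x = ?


Use the extended Euclidean algorithm to write 1 = 44·s + 69·t; then s mod 69 is the inverse.
Euclidean algorithm:
  44 = 0·69 + 44
  69 = 1·44 + 25
  44 = 1·25 + 19
  25 = 1·19 + 6
  19 = 3·6 + 1
  6 = 6·1 + 0
gcd(44,69) = 1
Back-substitution gives: 44·(11) + 69·(-7) = 1
So 44⁻¹ ≡ 11 ≡ 11 (mod 69)
Check: 44 × 11 = 484 ≡ 1 (mod 69) ✓

44⁻¹ ≡ 11 (mod 69)


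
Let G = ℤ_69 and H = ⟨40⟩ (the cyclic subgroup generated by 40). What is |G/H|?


|⟨40⟩| = n / gcd(40, 69) = 69 / 1 = 69
H is normal (ℤ_69 is abelian).
|G/H| = |G| / |H| = 69 / 69 = 1

|G/H| = 1


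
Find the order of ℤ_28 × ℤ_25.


|A × B| = |A| · |B|
|ℤ_28 × ℤ_25| = 28 × 25 = 700

|ℤ_28 × ℤ_25| = 700


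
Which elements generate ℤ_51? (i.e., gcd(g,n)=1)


g generates ℤ_n iff gcd(g,n) = 1
Prime factors of 51: 3, 17
Generators are g ∈ {1,...,50} not divisible by any of these primes.
Generators: {1, 2, 4, 5, 7, 8, 10, 11, 13, 14, 16, 19, 20, 22, 23, 25, 26, 28, 29, 31, 32, 35, 37, 38, 40, 41, 43, 44, 46, 47, 49, 50}
Number of generators = φ(51) = 32

Generators of ℤ_51 = {1, 2, 4, 5, 7, 8, 10, 11, 13, 14, 16, 19, 20, 22, 23, 25, 26, 28, 29, 31, 32, 35, 37, 38, 40, 41, 43, 44, 46, 47, 49, 50}


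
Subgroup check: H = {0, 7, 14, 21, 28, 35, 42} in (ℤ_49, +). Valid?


Subgroup test for H = {0, 7, 14, 21, 28, 35, 42} in (ℤ_49, +):
(1) 0 ∈ H? Yes
(2) Closure: for all a,b ∈ H, (a+b) mod 49 ∈ H? Yes
(3) Inverses: for all a ∈ H, -a mod 49 ∈ H? Yes

Yes, H is a subgroup of ℤ_49


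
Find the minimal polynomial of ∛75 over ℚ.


∛75 satisfies x³ - 75 = 0, irreducible over ℚ (no rational root; 75 is not a perfect cube)

Minimal polynomial: x³ - 75


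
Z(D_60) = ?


Z(G) = {g ∈ G | gx = xg for all x ∈ G}
For even n, Z(D_n) = {e, r^(n/2)}: the 180° rotation r^30 commutes with every reflection and rotation

Z(D_60) = {e, r^30}


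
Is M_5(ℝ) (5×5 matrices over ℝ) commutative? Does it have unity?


Matrix multiplication is non-commutative for n ≥ 2; the identity matrix I is the unity; singular matrices give zero divisors, so not an integral domain
Commutative: No
Integral domain: No
Has unity: Yes

M_5(ℝ) (5×5 matrices over ℝ): Commutative=No, Unity=Yes


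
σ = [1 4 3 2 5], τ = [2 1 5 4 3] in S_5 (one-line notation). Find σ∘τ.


σ∘τ: apply τ first, then σ
1 →τ 2 →σ 4
2 →τ 1 →σ 1
3 →τ 5 →σ 5
4 →τ 4 →σ 2
5 →τ 3 →σ 3

σ∘τ = [4 1 5 2 3]


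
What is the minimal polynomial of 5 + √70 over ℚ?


Let α = 5 + √70. Then α - 5 = √70, so (α - 5)² = 70, giving α² - 10α - 45 = 0. Degree 2 and α ∉ ℚ, so this is the minimal polynomial.

Minimal polynomial: x² - 10x - 45


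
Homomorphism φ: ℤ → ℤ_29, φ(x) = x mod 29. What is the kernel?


Kernel = preimage of identity
ker(φ) = {x ∈ ℤ : x ≡ 0 (mod 29)} = 29ℤ = {0, ±29, ±58, ...}

ker(φ) = 29ℤ


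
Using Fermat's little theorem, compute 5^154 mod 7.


Fermat's little theorem: if p is prime and gcd(a,p)=1, then a^(p-1) ≡ 1 (mod p)
p = 7 is prime, gcd(5,7) = 1
Reduce exponent: 154 mod 6 = 4
So 5^154 ≡ 5^4 (mod 7)
5^4 mod 7 = 2

5^154 ≡ 2 (mod 7)


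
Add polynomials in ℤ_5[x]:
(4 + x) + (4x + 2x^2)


Add coefficients mod 5:
x^0: 4 + 0 = 4 (mod 5)
x^1: 1 + 4 = 0 (mod 5)
x^2: 0 + 2 = 2 (mod 5)
Result: 4 + 2x^2

f + g = 4 + 2x^2


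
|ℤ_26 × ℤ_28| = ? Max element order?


|ℤ_26 × ℤ_28| = 26 × 28 = 728
Max element order = lcm(26,28) = 364
Cyclic? No (gcd=2)

|ℤ_26×ℤ_28| = 728, max element order = 364


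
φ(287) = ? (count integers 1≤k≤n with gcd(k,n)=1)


Factor n: 287 = 7 × 41
φ(n) = n · ∏(1 - 1/p) over distinct primes p | n
φ(287) = 287 · (1 - 1/7) · (1 - 1/41) = 240

φ(287) = 240


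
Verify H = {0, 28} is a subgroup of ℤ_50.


Subgroup test for H = {0, 28} in (ℤ_50, +):
(1) 0 ∈ H? Yes
(2) Closure: for all a,b ∈ H, (a+b) mod 50 ∈ H? No  [counterexample: 28 + 28 = 6 ∉ H]
(3) Inverses: for all a ∈ H, -a mod 50 ∈ H? No

No, H is not a subgroup of ℤ_50


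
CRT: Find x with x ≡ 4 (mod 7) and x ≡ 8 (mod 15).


m₁ = 7, m₂ = 15, gcd = 1, so CRT applies. M = m₁·m₂ = 105
Let M₁ = M/m₁ = 15, M₂ = M/m₂ = 7
Find y₁ ≡ M₁⁻¹ (mod m₁): 15⁻¹ ≡ 1 (mod 7)
Find y₂ ≡ M₂⁻¹ (mod m₂): 7⁻¹ ≡ 13 (mod 15)
x = a₁·M₁·y₁ + a₂·M₂·y₂ = 4·15·1 + 8·7·13 = 788
Reduce mod 105: x ≡ 53
Check: 53 mod 7 = 4 ✓, 53 mod 15 = 8 ✓

x ≡ 53 (mod 105)


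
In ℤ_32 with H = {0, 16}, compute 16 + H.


16 + H = {16 + h (mod 32) : h ∈ H}
16+0=16, 16+16=0
16 + H = {0, 16} = 0 + H

16 + H = {0, 16}


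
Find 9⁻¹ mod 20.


Use the extended Euclidean algorithm to write 1 = 9·s + 20·t; then s mod 20 is the inverse.
Euclidean algorithm:
  9 = 0·20 + 9
  20 = 2·9 + 2
  9 = 4·2 + 1
  2 = 2·1 + 0
gcd(9,20) = 1
Back-substitution gives: 9·(9) + 20·(-4) = 1
So 9⁻¹ ≡ 9 ≡ 9 (mod 20)
Check: 9 × 9 = 81 ≡ 1 (mod 20) ✓

9⁻¹ ≡ 9 (mod 20)


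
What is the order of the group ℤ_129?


ℤ_n has n elements.

|ℤ_129| = 129


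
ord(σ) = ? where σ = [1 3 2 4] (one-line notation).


Cycle decomposition: (2 3)
Cycle lengths: 2
Order = lcm(2) = 2

ord(σ) = 2


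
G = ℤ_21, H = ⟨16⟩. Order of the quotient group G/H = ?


|⟨16⟩| = n / gcd(16, 21) = 21 / 1 = 21
H is normal (ℤ_21 is abelian).
|G/H| = |G| / |H| = 21 / 21 = 1

|G/H| = 1


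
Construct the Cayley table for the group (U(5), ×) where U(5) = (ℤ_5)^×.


Elements: {1, 2, 3, 4}
Operation: multiplication mod 5
Entry (a, b) = (a × b) mod 5

Cayley table:
  | 1 | 2 | 3 | 4
1 | 1 | 2 | 3 | 4
2 | 2 | 4 | 1 | 3
3 | 3 | 1 | 4 | 2
4 | 4 | 3 | 2 | 1


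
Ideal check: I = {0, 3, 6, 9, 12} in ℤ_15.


Check ideal conditions for I = {0, 3, 6, 9, 12} in ℤ_15:
(1) I is an additive subgroup? Yes
(2) For r ∈ ℤ_15 and a ∈ I: r·a ∈ I? Yes

Yes, I is an ideal of ℤ_15


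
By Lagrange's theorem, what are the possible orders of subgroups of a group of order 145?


Lagrange's theorem: |H| divides |G|
|G| = 145
Divisors of 145: 1, 5, 29, 145

Possible subgroup orders: {1, 5, 29, 145}


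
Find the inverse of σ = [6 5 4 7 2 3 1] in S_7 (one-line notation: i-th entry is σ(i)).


To find σ⁻¹, swap domain and range:
σ(1) = 6 → σ⁻¹(6) = 1
σ(2) = 5 → σ⁻¹(5) = 2
σ(3) = 4 → σ⁻¹(4) = 3
σ(4) = 7 → σ⁻¹(7) = 4
σ(5) = 2 → σ⁻¹(2) = 5
σ(6) = 3 → σ⁻¹(3) = 6
σ(7) = 1 → σ⁻¹(1) = 7

σ⁻¹ = [7 5 6 3 2 1 4]


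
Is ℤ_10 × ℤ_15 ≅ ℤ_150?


Comparing ℤ_10 × ℤ_15 and ℤ_150:
gcd(10,15) = 5 ≠ 1. Max element order in ℤ_10×ℤ_15 is lcm(10,15) = 30 < 150, so it has no element of order 150

No, ℤ_10 × ℤ_15 ≇ ℤ_150


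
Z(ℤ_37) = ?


Z(G) = {g ∈ G | gx = xg for all x ∈ G}
ℤ_37 is abelian, so Z(G) = G

Z(ℤ_37) = ℤ_37


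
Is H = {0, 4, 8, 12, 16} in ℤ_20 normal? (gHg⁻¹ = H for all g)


H = {0, 4, 8, 12, 16} in ℤ_20
ℤ_20 is abelian; every subgroup of an abelian group is normal

Yes, normal subgroup


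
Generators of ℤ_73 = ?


g generates ℤ_n iff gcd(g,n) = 1
Prime factors of 73: 73
Generators are g ∈ {1,...,72} not divisible by any of these primes.
Generators: {1, 2, 3, 4, 5, 6, 7, 8, 9, 10, 11, 12, 13, 14, 15, 16, 17, 18, 19, 20, 21, 22, 23, 24, 25, 26, 27, 28, 29, 30, 31, 32, 33, 34, 35, 36, 37, 38, 39, 40, 41, 42, 43, 44, 45, 46, 47, 48, 49, 50, 51, 52, 53, 54, 55, 56, 57, 58, 59, 60, 61, 62, 63, 64, 65, 66, 67, 68, 69, 70, 71, 72}
Number of generators = φ(73) = 72

Generators of ℤ_73 = {1, 2, 3, 4, 5, 6, 7, 8, 9, 10, 11, 12, 13, 14, 15, 16, 17, 18, 19, 20, 21, 22, 23, 24, 25, 26, 27, 28, 29, 30, 31, 32, 33, 34, 35, 36, 37, 38, 39, 40, 41, 42, 43, 44, 45, 46, 47, 48, 49, 50, 51, 52, 53, 54, 55, 56, 57, 58, 59, 60, 61, 62, 63, 64, 65, 66, 67, 68, 69, 70, 71, 72}


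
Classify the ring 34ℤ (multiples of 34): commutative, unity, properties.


34ℤ is a commutative ring under +,× but has no multiplicative identity (1 ∉ 34ℤ); it has no zero divisors, but without unity it is not an integral domain
Commutative: Yes
Integral domain: No
Has unity: No

34ℤ (multiples of 34): Commutative=Yes, Unity=No


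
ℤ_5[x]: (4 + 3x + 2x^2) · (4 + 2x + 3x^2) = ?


Expand and collect like terms; reduce coefficients mod 5:
x^0: 4·4 = 16 ≡ 1 (mod 5)
x^1: 4·2 + 3·4 = 20 ≡ 0 (mod 5)
x^2: 4·3 + 3·2 + 2·4 = 26 ≡ 1 (mod 5)
x^3: 3·3 + 2·2 = 13 ≡ 3 (mod 5)
x^4: 2·3 = 6 ≡ 1 (mod 5)
Result: 1 + x^2 + 3x^3 + x^4

f · g = 1 + x^2 + 3x^3 + x^4


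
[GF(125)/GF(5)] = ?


GF(125) = GF(5^3), so the extension degree is 3

[GF(125)/GF(5)] = 3


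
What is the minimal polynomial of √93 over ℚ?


√93 satisfies x² - 93 = 0, irreducible over ℚ since 93 is squarefree

Minimal polynomial: x² - 93


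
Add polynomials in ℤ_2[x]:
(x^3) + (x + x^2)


Add coefficients mod 2:
x^0: 0 + 0 = 0 (mod 2)
x^1: 0 + 1 = 1 (mod 2)
x^2: 0 + 1 = 1 (mod 2)
x^3: 1 + 0 = 1 (mod 2)
Result: x + x^2 + x^3

f + g = x + x^2 + x^3


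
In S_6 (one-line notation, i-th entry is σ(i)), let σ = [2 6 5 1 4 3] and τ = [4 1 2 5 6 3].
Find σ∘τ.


σ∘τ: apply τ first, then σ
1 →τ 4 →σ 1
2 →τ 1 →σ 2
3 →τ 2 →σ 6
4 →τ 5 →σ 4
5 →τ 6 →σ 3
6 →τ 3 →σ 5

σ∘τ = [1 2 6 4 3 5]


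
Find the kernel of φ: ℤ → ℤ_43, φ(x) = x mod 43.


Kernel = preimage of identity
ker(φ) = {x ∈ ℤ : x ≡ 0 (mod 43)} = 43ℤ = {0, ±43, ±86, ...}

ker(φ) = 43ℤ


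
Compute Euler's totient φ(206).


Factor n: 206 = 2 × 103
φ(n) = n · ∏(1 - 1/p) over distinct primes p | n
φ(206) = 206 · (1 - 1/2) · (1 - 1/103) = 102

φ(206) = 102


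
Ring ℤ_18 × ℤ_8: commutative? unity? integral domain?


Direct product ring; commutative with unity (1,1); but (1,0)·(0,1) = (0,0) gives zero divisors, so not an integral domain
Commutative: Yes
Integral domain: No
Has unity: Yes

ℤ_18 × ℤ_8: Commutative=Yes, Unity=Yes


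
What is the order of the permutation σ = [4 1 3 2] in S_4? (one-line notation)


Cycle decomposition: (1 4 2)
Cycle lengths: 3
Order = lcm(3) = 3

ord(σ) = 3


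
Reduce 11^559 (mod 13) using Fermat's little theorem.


Fermat's little theorem: if p is prime and gcd(a,p)=1, then a^(p-1) ≡ 1 (mod p)
p = 13 is prime, gcd(11,13) = 1
Reduce exponent: 559 mod 12 = 7
So 11^559 ≡ 11^7 (mod 13)
11^7 mod 13 = 2

11^559 ≡ 2 (mod 13)


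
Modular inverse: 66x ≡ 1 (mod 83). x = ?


Use the extended Euclidean algorithm to write 1 = 66·s + 83·t; then s mod 83 is the inverse.
Euclidean algorithm:
  66 = 0·83 + 66
  83 = 1·66 + 17
  66 = 3·17 + 15
  17 = 1·15 + 2
  15 = 7·2 + 1
  2 = 2·1 + 0
gcd(66,83) = 1
Back-substitution gives: 66·(39) + 83·(-31) = 1
So 66⁻¹ ≡ 39 ≡ 39 (mod 83)
Check: 66 × 39 = 2574 ≡ 1 (mod 83) ✓

66⁻¹ ≡ 39 (mod 83)


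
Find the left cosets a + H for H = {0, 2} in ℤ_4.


H = {0, 2}, |H| = 2
Number of cosets = |G|/|H| = 4/2 = 2
0 + H = {0, 2}
1 + H = {1, 3}

Cosets: 0+H={0,2}; 1+H={1,3}


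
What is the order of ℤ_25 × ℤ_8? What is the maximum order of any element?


|ℤ_25 × ℤ_8| = 25 × 8 = 200
Max element order = lcm(25,8) = 200
Cyclic? Yes (gcd=1)

|ℤ_25×ℤ_8| = 200, max element order = 200


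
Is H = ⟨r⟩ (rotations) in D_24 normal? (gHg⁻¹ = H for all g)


H = ⟨r⟩ (rotations) in D_24
The rotation subgroup ⟨r⟩ has index 2 in D_24, so it is normal

Yes, normal subgroup


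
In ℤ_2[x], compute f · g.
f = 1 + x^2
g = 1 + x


Expand and collect like terms; reduce coefficients mod 2:
x^0: 1·1 = 1 ≡ 1 (mod 2)
x^1: 1·1 + 0·1 = 1 ≡ 1 (mod 2)
x^2: 0·1 + 1·1 = 1 ≡ 1 (mod 2)
x^3: 1·1 = 1 ≡ 1 (mod 2)
Result: 1 + x + x^2 + x^3

f · g = 1 + x + x^2 + x^3


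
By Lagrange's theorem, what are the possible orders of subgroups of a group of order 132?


Lagrange's theorem: |H| divides |G|
|G| = 132
Divisors of 132: 1, 2, 3, 4, 6, 11, 12, 22, 33, 44, 66, 132

Possible subgroup orders: {1, 2, 3, 4, 6, 11, 12, 22, 33, 44, 66, 132}


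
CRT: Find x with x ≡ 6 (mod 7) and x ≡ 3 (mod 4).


m₁ = 7, m₂ = 4, gcd = 1, so CRT applies. M = m₁·m₂ = 28
Let M₁ = M/m₁ = 4, M₂ = M/m₂ = 7
Find y₁ ≡ M₁⁻¹ (mod m₁): 4⁻¹ ≡ 2 (mod 7)
Find y₂ ≡ M₂⁻¹ (mod m₂): 7⁻¹ ≡ 3 (mod 4)
x = a₁·M₁·y₁ + a₂·M₂·y₂ = 6·4·2 + 3·7·3 = 111
Reduce mod 28: x ≡ 27
Check: 27 mod 7 = 6 ✓, 27 mod 4 = 3 ✓

x ≡ 27 (mod 28)


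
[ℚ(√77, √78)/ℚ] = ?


[ℚ(√77,√78):ℚ] = [ℚ(√77,√78):ℚ(√77)]·[ℚ(√77):ℚ] = 2·2 = 4

[ℚ(√77, √78)/ℚ] = 4


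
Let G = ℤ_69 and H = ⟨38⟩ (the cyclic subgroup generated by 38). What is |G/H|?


|⟨38⟩| = n / gcd(38, 69) = 69 / 1 = 69
H is normal (ℤ_69 is abelian).
|G/H| = |G| / |H| = 69 / 69 = 1

|G/H| = 1


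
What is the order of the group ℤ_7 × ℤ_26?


|A × B| = |A| · |B|
|ℤ_7 × ℤ_26| = 7 × 26 = 182

|ℤ_7 × ℤ_26| = 182


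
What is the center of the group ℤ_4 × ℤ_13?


Z(G) = {g ∈ G | gx = xg for all x ∈ G}
Direct product of abelian groups is abelian, so Z(G) = G

Z(ℤ_4 × ℤ_13) = ℤ_4 × ℤ_13


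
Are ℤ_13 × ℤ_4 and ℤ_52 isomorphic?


Comparing ℤ_13 × ℤ_4 and ℤ_52:
gcd(13,4) = 1, so ℤ_13 × ℤ_4 ≅ ℤ_52 (CRT)

Yes, ℤ_13 × ℤ_4 ≅ ℤ_52


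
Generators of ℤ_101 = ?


g generates ℤ_n iff gcd(g,n) = 1
Prime factors of 101: 101
Generators are g ∈ {1,...,100} not divisible by any of these primes.
Generators: {1, 2, 3, 4, 5, 6, 7, 8, 9, 10, 11, 12, 13, 14, 15, 16, 17, 18, 19, 20, 21, 22, 23, 24, 25, 26, 27, 28, 29, 30, 31, 32, 33, 34, 35, 36, 37, 38, 39, 40, 41, 42, 43, 44, 45, 46, 47, 48, 49, 50, 51, 52, 53, 54, 55, 56, 57, 58, 59, 60, 61, 62, 63, 64, 65, 66, 67, 68, 69, 70, 71, 72, 73, 74, 75, 76, 77, 78, 79, 80, 81, 82, 83, 84, 85, 86, 87, 88, 89, 90, 91, 92, 93, 94, 95, 96, 97, 98, 99, 100}
Number of generators = φ(101) = 100

Generators of ℤ_101 = {1, 2, 3, 4, 5, 6, 7, 8, 9, 10, 11, 12, 13, 14, 15, 16, 17, 18, 19, 20, 21, 22, 23, 24, 25, 26, 27, 28, 29, 30, 31, 32, 33, 34, 35, 36, 37, 38, 39, 40, 41, 42, 43, 44, 45, 46, 47, 48, 49, 50, 51, 52, 53, 54, 55, 56, 57, 58, 59, 60, 61, 62, 63, 64, 65, 66, 67, 68, 69, 70, 71, 72, 73, 74, 75, 76, 77, 78, 79, 80, 81, 82, 83, 84, 85, 86, 87, 88, 89, 90, 91, 92, 93, 94, 95, 96, 97, 98, 99, 100}


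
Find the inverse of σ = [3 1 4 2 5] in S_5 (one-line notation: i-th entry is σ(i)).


To find σ⁻¹, swap domain and range:
σ(1) = 3 → σ⁻¹(3) = 1
σ(2) = 1 → σ⁻¹(1) = 2
σ(3) = 4 → σ⁻¹(4) = 3
σ(4) = 2 → σ⁻¹(2) = 4
σ(5) = 5 → σ⁻¹(5) = 5

σ⁻¹ = [2 4 1 3 5]


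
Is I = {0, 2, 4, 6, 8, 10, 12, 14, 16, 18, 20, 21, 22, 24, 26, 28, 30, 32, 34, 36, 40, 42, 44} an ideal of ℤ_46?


Check ideal conditions for I = {0, 2, 4, 6, 8, 10, 12, 14, 16, 18, 20, 21, 22, 24, 26, 28, 30, 32, 34, 36, 40, 42, 44} in ℤ_46:
(1) I is an additive subgroup? No
(2) For r ∈ ℤ_46 and a ∈ I: r·a ∈ I? No  [counterexample: r=2, a=42, r·a mod 46 = 38 ∉ I]

No, I is not an ideal of ℤ_46


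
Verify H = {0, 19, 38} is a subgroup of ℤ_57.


Subgroup test for H = {0, 19, 38} in (ℤ_57, +):
(1) 0 ∈ H? Yes
(2) Closure: for all a,b ∈ H, (a+b) mod 57 ∈ H? Yes
(3) Inverses: for all a ∈ H, -a mod 57 ∈ H? Yes

Yes, H is a subgroup of ℤ_57


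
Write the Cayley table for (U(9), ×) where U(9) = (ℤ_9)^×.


Elements: {1, 2, 4, 5, 7, 8}
Operation: multiplication mod 9
Entry (a, b) = (a × b) mod 9

Cayley table:
  | 1 | 2 | 4 | 5 | 7 | 8
1 | 1 | 2 | 4 | 5 | 7 | 8
2 | 2 | 4 | 8 | 1 | 5 | 7
4 | 4 | 8 | 7 | 2 | 1 | 5
5 | 5 | 1 | 2 | 7 | 8 | 4
7 | 7 | 5 | 1 | 8 | 4 | 2
8 | 8 | 7 | 5 | 4 | 2 | 1


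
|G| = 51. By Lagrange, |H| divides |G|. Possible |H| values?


Lagrange's theorem: |H| divides |G|
|G| = 51
Divisors of 51: 1, 3, 17, 51

Possible subgroup orders: {1, 3, 17, 51}


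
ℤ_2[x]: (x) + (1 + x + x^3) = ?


Add coefficients mod 2:
x^0: 0 + 1 = 1 (mod 2)
x^1: 1 + 1 = 0 (mod 2)
x^2: 0 + 0 = 0 (mod 2)
x^3: 0 + 1 = 1 (mod 2)
Result: 1 + x^3

f + g = 1 + x^3


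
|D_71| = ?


|D_n| = 2n (n rotations and n reflections)
|D_71| = 2×71 = 142

|D_71| = 142


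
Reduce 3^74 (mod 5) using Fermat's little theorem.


Fermat's little theorem: if p is prime and gcd(a,p)=1, then a^(p-1) ≡ 1 (mod p)
p = 5 is prime, gcd(3,5) = 1
Reduce exponent: 74 mod 4 = 2
So 3^74 ≡ 3^2 (mod 5)
3^2 mod 5 = 4

3^74 ≡ 4 (mod 5)


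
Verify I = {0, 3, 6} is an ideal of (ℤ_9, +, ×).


Check ideal conditions for I = {0, 3, 6} in ℤ_9:
(1) I is an additive subgroup? Yes
(2) For r ∈ ℤ_9 and a ∈ I: r·a ∈ I? Yes

Yes, I is an ideal of ℤ_9


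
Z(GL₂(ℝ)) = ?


Z(G) = {g ∈ G | gx = xg for all x ∈ G}
Only scalar multiples of the identity commute with all invertible matrices

Z(GL₂(ℝ)) = {aI : a ∈ ℝ, a ≠ 0}


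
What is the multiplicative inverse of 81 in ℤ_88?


Use the extended Euclidean algorithm to write 1 = 81·s + 88·t; then s mod 88 is the inverse.
Euclidean algorithm:
  81 = 0·88 + 81
  88 = 1·81 + 7
  81 = 11·7 + 4
  7 = 1·4 + 3
  4 = 1·3 + 1
  3 = 3·1 + 0
gcd(81,88) = 1
Back-substitution gives: 81·(25) + 88·(-23) = 1
So 81⁻¹ ≡ 25 ≡ 25 (mod 88)
Check: 81 × 25 = 2025 ≡ 1 (mod 88) ✓

81⁻¹ ≡ 25 (mod 88)


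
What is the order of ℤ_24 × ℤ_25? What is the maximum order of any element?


|ℤ_24 × ℤ_25| = 24 × 25 = 600
Max element order = lcm(24,25) = 600
Cyclic? Yes (gcd=1)

|ℤ_24×ℤ_25| = 600, max element order = 600


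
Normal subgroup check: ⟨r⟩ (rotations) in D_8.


H = ⟨r⟩ (rotations) in D_8
The rotation subgroup ⟨r⟩ has index 2 in D_8, so it is normal

Yes, normal subgroup


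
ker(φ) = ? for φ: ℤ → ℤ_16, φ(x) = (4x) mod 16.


Kernel = preimage of identity
ker(φ) = {x ∈ ℤ : 4x ≡ 0 (mod 16)}. gcd(4,16) = 4, so 4x ≡ 0 (mod 16) ⟺ x ≡ 0 (mod 16/4 = 4). Hence ker(φ) = 4ℤ

ker(φ) = 4ℤ


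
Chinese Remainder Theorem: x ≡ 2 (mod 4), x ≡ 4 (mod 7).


m₁ = 4, m₂ = 7, gcd = 1, so CRT applies. M = m₁·m₂ = 28
Let M₁ = M/m₁ = 7, M₂ = M/m₂ = 4
Find y₁ ≡ M₁⁻¹ (mod m₁): 7⁻¹ ≡ 3 (mod 4)
Find y₂ ≡ M₂⁻¹ (mod m₂): 4⁻¹ ≡ 2 (mod 7)
x = a₁·M₁·y₁ + a₂·M₂·y₂ = 2·7·3 + 4·4·2 = 74
Reduce mod 28: x ≡ 18
Check: 18 mod 4 = 2 ✓, 18 mod 7 = 4 ✓

x ≡ 18 (mod 28)


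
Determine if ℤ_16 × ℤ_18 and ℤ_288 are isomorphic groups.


Comparing ℤ_16 × ℤ_18 and ℤ_288:
gcd(16,18) = 2 ≠ 1. Max element order in ℤ_16×ℤ_18 is lcm(16,18) = 144 < 288, so it has no element of order 288

No, ℤ_16 × ℤ_18 ≇ ℤ_288


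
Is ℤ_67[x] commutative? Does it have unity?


ℤ_67 is a field (n prime), so ℤ_67[x] is a commutative integral domain with unity
Commutative: Yes
Integral domain: Yes
Has unity: Yes

ℤ_67[x]: Commutative=Yes, Unity=Yes


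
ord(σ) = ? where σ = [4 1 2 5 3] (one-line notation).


Cycle decomposition: (1 4 5 3 2)
Cycle lengths: 5
Order = lcm(5) = 5

ord(σ) = 5


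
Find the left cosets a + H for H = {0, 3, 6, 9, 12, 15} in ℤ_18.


H = {0, 3, 6, 9, 12, 15}, |H| = 6
Number of cosets = |G|/|H| = 18/6 = 3
0 + H = {0, 3, 6, 9, 12, 15}
1 + H = {1, 4, 7, 10, 13, 16}
2 + H = {2, 5, 8, 11, 14, 17}

Cosets: 0+H={0,3,6,9,12,15}; 1+H={1,4,7,10,13,16}; 2+H={2,5,8,11,14,17}


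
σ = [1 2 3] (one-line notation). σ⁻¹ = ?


To find σ⁻¹, swap domain and range:
σ(1) = 1 → σ⁻¹(1) = 1
σ(2) = 2 → σ⁻¹(2) = 2
σ(3) = 3 → σ⁻¹(3) = 3

σ⁻¹ = [1 2 3]


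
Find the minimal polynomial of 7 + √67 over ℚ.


Let α = 7 + √67. Then α - 7 = √67, so (α - 7)² = 67, giving α² - 14α - 18 = 0. Degree 2 and α ∉ ℚ, so this is the minimal polynomial.

Minimal polynomial: x² - 14x - 18


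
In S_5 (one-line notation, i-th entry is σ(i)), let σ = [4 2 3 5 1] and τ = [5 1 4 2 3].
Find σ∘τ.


σ∘τ: apply τ first, then σ
1 →τ 5 →σ 1
2 →τ 1 →σ 4
3 →τ 4 →σ 5
4 →τ 2 →σ 2
5 →τ 3 →σ 3

σ∘τ = [1 4 5 2 3]


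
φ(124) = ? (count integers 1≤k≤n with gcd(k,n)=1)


Factor n: 124 = 2^2 × 31
φ(n) = n · ∏(1 - 1/p) over distinct primes p | n
φ(124) = 124 · (1 - 1/2) · (1 - 1/31) = 60

φ(124) = 60


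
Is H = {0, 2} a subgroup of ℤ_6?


Subgroup test for H = {0, 2} in (ℤ_6, +):
(1) 0 ∈ H? Yes
(2) Closure: for all a,b ∈ H, (a+b) mod 6 ∈ H? No  [counterexample: 2 + 2 = 4 ∉ H]
(3) Inverses: for all a ∈ H, -a mod 6 ∈ H? No

No, H is not a subgroup of ℤ_6


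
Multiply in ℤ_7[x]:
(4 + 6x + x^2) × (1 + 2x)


Expand and collect like terms; reduce coefficients mod 7:
x^0: 4·1 = 4 ≡ 4 (mod 7)
x^1: 4·2 + 6·1 = 14 ≡ 0 (mod 7)
x^2: 6·2 + 1·1 = 13 ≡ 6 (mod 7)
x^3: 1·2 = 2 ≡ 2 (mod 7)
Result: 4 + 6x^2 + 2x^3

f · g = 4 + 6x^2 + 2x^3


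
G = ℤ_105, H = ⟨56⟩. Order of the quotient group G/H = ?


|⟨56⟩| = n / gcd(56, 105) = 105 / 7 = 15
H is normal (ℤ_105 is abelian).
|G/H| = |G| / |H| = 105 / 15 = 7

|G/H| = 7


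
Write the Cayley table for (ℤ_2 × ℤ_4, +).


Elements: {(0,0), (0,1), (0,2), (0,3), (1,0), (1,1), (1,2), (1,3)}
Operation: componentwise addition mod (2, 4)
Entry (a, b) = ((a₁+b₁) mod 2, (a₂+b₂) mod 4)

Cayley table:
      | (0,0) | (0,1) | (0,2) | (0,3) | (1,0) | (1,1) | (1,2) | (1,3)
(0,0) | (0,0) | (0,1) | (0,2) | (0,3) | (1,0) | (1,1) | (1,2) | (1,3)
(0,1) | (0,1) | (0,2) | (0,3) | (0,0) | (1,1) | (1,2) | (1,3) | (1,0)
(0,2) | (0,2) | (0,3) | (0,0) | (0,1) | (1,2) | (1,3) | (1,0) | (1,1)
(0,3) | (0,3) | (0,0) | (0,1) | (0,2) | (1,3) | (1,0) | (1,1) | (1,2)
(1,0) | (1,0) | (1,1) | (1,2) | (1,3) | (0,0) | (0,1) | (0,2) | (0,3)
(1,1) | (1,1) | (1,2) | (1,3) | (1,0) | (0,1) | (0,2) | (0,3) | (0,0)
(1,2) | (1,2) | (1,3) | (1,0) | (1,1) | (0,2) | (0,3) | (0,0) | (0,1)
(1,3) | (1,3) | (1,0) | (1,1) | (1,2) | (0,3) | (0,0) | (0,1) | (0,2)


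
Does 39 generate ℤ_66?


g generates ℤ_n iff gcd(g, n) = 1
gcd(39, 66) = 3
Since gcd = 3 ≠ 1, ⟨39⟩ has order 22 < 66, so 39 is not a generator.

No, 39 does not generate ℤ_66


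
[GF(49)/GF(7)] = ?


GF(49) = GF(7^2), so the extension degree is 2

[GF(49)/GF(7)] = 2


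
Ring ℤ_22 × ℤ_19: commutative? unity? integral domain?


Direct product ring; commutative with unity (1,1); but (1,0)·(0,1) = (0,0) gives zero divisors, so not an integral domain
Commutative: Yes
Integral domain: No
Has unity: Yes

ℤ_22 × ℤ_19: Commutative=Yes, Unity=Yes


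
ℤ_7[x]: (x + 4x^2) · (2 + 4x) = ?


Expand and collect like terms; reduce coefficients mod 7:
x^0: 0·2 = 0 ≡ 0 (mod 7)
x^1: 0·4 + 1·2 = 2 ≡ 2 (mod 7)
x^2: 1·4 + 4·2 = 12 ≡ 5 (mod 7)
x^3: 4·4 = 16 ≡ 2 (mod 7)
Result: 2x + 5x^2 + 2x^3

f · g = 2x + 5x^2 + 2x^3


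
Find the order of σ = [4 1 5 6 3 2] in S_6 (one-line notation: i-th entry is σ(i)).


Cycle decomposition: (1 4 6 2) (3 5)
Cycle lengths: 4, 2
Order = lcm(4, 2) = 4

ord(σ) = 4


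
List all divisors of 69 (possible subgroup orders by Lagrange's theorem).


Lagrange's theorem: |H| divides |G|
|G| = 69
Divisors of 69: 1, 3, 23, 69

Possible subgroup orders: {1, 3, 23, 69}


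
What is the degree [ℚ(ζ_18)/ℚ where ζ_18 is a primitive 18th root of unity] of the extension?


[ℚ(ζ_n):ℚ] = deg Φ_n(x) = φ(n). Here φ(18) = 6

[ℚ(ζ_18)/ℚ where ζ_18 is a primitive 18th root of unity] = 6


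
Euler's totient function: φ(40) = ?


Factor n: 40 = 2^3 × 5
φ(n) = n · ∏(1 - 1/p) over distinct primes p | n
φ(40) = 40 · (1 - 1/2) · (1 - 1/5) = 16

φ(40) = 16


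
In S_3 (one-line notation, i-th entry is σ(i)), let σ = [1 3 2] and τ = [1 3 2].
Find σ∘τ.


σ∘τ: apply τ first, then σ
1 →τ 1 →σ 1
2 →τ 3 →σ 2
3 →τ 2 →σ 3

σ∘τ = [1 2 3]


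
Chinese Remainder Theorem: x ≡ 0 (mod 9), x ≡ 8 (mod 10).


m₁ = 9, m₂ = 10, gcd = 1, so CRT applies. M = m₁·m₂ = 90
Let M₁ = M/m₁ = 10, M₂ = M/m₂ = 9
Find y₁ ≡ M₁⁻¹ (mod m₁): 10⁻¹ ≡ 1 (mod 9)
Find y₂ ≡ M₂⁻¹ (mod m₂): 9⁻¹ ≡ 9 (mod 10)
x = a₁·M₁·y₁ + a₂·M₂·y₂ = 0·10·1 + 8·9·9 = 648
Reduce mod 90: x ≡ 18
Check: 18 mod 9 = 0 ✓, 18 mod 10 = 8 ✓

x ≡ 18 (mod 90)


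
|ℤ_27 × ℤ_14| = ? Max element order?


|ℤ_27 × ℤ_14| = 27 × 14 = 378
Max element order = lcm(27,14) = 378
Cyclic? Yes (gcd=1)

|ℤ_27×ℤ_14| = 378, max element order = 378


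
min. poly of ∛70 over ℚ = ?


∛70 satisfies x³ - 70 = 0, irreducible over ℚ (no rational root; 70 is not a perfect cube)

Minimal polynomial: x³ - 70


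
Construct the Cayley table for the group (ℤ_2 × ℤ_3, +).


Elements: {(0,0), (0,1), (0,2), (1,0), (1,1), (1,2)}
Operation: componentwise addition mod (2, 3)
Entry (a, b) = ((a₁+b₁) mod 2, (a₂+b₂) mod 3)

Cayley table:
      | (0,0) | (0,1) | (0,2) | (1,0) | (1,1) | (1,2)
(0,0) | (0,0) | (0,1) | (0,2) | (1,0) | (1,1) | (1,2)
(0,1) | (0,1) | (0,2) | (0,0) | (1,1) | (1,2) | (1,0)
(0,2) | (0,2) | (0,0) | (0,1) | (1,2) | (1,0) | (1,1)
(1,0) | (1,0) | (1,1) | (1,2) | (0,0) | (0,1) | (0,2)
(1,1) | (1,1) | (1,2) | (1,0) | (0,1) | (0,2) | (0,0)
(1,2) | (1,2) | (1,0) | (1,1) | (0,2) | (0,0) | (0,1)
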